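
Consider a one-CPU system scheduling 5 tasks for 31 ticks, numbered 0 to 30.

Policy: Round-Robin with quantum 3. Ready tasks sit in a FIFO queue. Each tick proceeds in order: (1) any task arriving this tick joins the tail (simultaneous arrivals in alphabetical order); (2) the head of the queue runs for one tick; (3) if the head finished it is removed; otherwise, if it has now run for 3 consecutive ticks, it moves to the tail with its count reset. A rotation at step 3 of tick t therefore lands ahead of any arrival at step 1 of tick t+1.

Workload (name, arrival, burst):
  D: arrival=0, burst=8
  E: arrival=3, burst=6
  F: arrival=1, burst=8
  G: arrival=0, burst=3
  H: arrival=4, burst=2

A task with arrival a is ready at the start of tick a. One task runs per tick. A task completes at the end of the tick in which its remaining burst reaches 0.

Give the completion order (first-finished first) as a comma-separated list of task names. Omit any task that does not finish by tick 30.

t=0: queue=[D,G] q_used=0 → run D
t=1: queue=[D,G,F] q_used=1 → run D
t=2: queue=[D,G,F] q_used=2 → run D
t=3: queue=[G,F,D,E] q_used=0 → run G
t=4: queue=[G,F,D,E,H] q_used=1 → run G
t=5: queue=[G,F,D,E,H] q_used=2 → run G
t=6: queue=[F,D,E,H] q_used=0 → run F
t=7: queue=[F,D,E,H] q_used=1 → run F
t=8: queue=[F,D,E,H] q_used=2 → run F
t=9: queue=[D,E,H,F] q_used=0 → run D
t=10: queue=[D,E,H,F] q_used=1 → run D
t=11: queue=[D,E,H,F] q_used=2 → run D
t=12: queue=[E,H,F,D] q_used=0 → run E
t=13: queue=[E,H,F,D] q_used=1 → run E
t=14: queue=[E,H,F,D] q_used=2 → run E
t=15: queue=[H,F,D,E] q_used=0 → run H
t=16: queue=[H,F,D,E] q_used=1 → run H
t=17: queue=[F,D,E] q_used=0 → run F
t=18: queue=[F,D,E] q_used=1 → run F
t=19: queue=[F,D,E] q_used=2 → run F
t=20: queue=[D,E,F] q_used=0 → run D
t=21: queue=[D,E,F] q_used=1 → run D
t=22: queue=[E,F] q_used=0 → run E
t=23: queue=[E,F] q_used=1 → run E
t=24: queue=[E,F] q_used=2 → run E
t=25: queue=[F] q_used=0 → run F
t=26: queue=[F] q_used=1 → run F
t=27: (idle)
t=28: (idle)
t=29: (idle)
t=30: (idle)

completion order = G, H, D, E, F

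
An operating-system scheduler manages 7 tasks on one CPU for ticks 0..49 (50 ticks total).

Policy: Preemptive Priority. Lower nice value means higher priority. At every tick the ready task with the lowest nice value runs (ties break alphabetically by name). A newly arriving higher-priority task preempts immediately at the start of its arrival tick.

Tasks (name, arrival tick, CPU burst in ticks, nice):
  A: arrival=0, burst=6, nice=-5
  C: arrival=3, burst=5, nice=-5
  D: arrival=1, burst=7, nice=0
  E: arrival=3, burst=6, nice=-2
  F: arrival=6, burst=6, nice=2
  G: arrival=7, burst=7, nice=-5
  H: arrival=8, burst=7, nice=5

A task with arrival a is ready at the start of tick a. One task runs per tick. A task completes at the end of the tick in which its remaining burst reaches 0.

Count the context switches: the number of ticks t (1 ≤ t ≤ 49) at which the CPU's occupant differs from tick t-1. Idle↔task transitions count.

context switches = 7

t=0: ready={A} → run A
t=1: ready={A,D} → run A
t=2: ready={A,D} → run A
t=3: ready={A,C,D,E} → run A
t=4: ready={A,C,D,E} → run A
t=5: ready={A,C,D,E} → run A
t=6: ready={C,D,E,F} → run C
t=7: ready={C,D,E,F,G} → run C
t=8: ready={C,D,E,F,G,H} → run C
t=9: ready={C,D,E,F,G,H} → run C
t=10: ready={C,D,E,F,G,H} → run C
t=11: ready={D,E,F,G,H} → run G
t=12: ready={D,E,F,G,H} → run G
t=13: ready={D,E,F,G,H} → run G
t=14: ready={D,E,F,G,H} → run G
t=15: ready={D,E,F,G,H} → run G
t=16: ready={D,E,F,G,H} → run G
t=17: ready={D,E,F,G,H} → run G
t=18: ready={D,E,F,H} → run E
t=19: ready={D,E,F,H} → run E
t=20: ready={D,E,F,H} → run E
t=21: ready={D,E,F,H} → run E
t=22: ready={D,E,F,H} → run E
t=23: ready={D,E,F,H} → run E
t=24: ready={D,F,H} → run D
t=25: ready={D,F,H} → run D
t=26: ready={D,F,H} → run D
t=27: ready={D,F,H} → run D
t=28: ready={D,F,H} → run D
t=29: ready={D,F,H} → run D
t=30: ready={D,F,H} → run D
t=31: ready={F,H} → run F
t=32: ready={F,H} → run F
t=33: ready={F,H} → run F
t=34: ready={F,H} → run F
t=35: ready={F,H} → run F
t=36: ready={F,H} → run F
t=37: ready={H} → run H
t=38: ready={H} → run H
t=39: ready={H} → run H
t=40: ready={H} → run H
t=41: ready={H} → run H
t=42: ready={H} → run H
t=43: ready={H} → run H
t=44: (idle)
t=45: (idle)
t=46: (idle)
t=47: (idle)
t=48: (idle)
t=49: (idle)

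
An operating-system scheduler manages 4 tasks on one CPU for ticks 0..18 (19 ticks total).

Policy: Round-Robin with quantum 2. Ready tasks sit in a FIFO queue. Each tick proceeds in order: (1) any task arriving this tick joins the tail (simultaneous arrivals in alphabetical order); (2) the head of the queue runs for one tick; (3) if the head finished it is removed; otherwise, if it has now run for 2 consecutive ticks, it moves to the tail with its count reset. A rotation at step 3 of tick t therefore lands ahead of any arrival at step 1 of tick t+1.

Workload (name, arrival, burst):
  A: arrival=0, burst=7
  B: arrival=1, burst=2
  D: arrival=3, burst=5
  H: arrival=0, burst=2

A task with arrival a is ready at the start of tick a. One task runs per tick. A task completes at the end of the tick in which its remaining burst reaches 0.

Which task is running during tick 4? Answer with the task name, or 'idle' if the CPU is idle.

running at tick 4 = B

t=0: queue=[A,H] q_used=0 → run A
t=1: queue=[A,H,B] q_used=1 → run A
t=2: queue=[H,B,A] q_used=0 → run H
t=3: queue=[H,B,A,D] q_used=1 → run H
t=4: queue=[B,A,D] q_used=0 → run B
t=5: queue=[B,A,D] q_used=1 → run B
t=6: queue=[A,D] q_used=0 → run A
t=7: queue=[A,D] q_used=1 → run A
t=8: queue=[D,A] q_used=0 → run D
t=9: queue=[D,A] q_used=1 → run D
t=10: queue=[A,D] q_used=0 → run A
t=11: queue=[A,D] q_used=1 → run A
t=12: queue=[D,A] q_used=0 → run D
t=13: queue=[D,A] q_used=1 → run D
t=14: queue=[A,D] q_used=0 → run A
t=15: queue=[D] q_used=0 → run D
t=16: (idle)
t=17: (idle)
t=18: (idle)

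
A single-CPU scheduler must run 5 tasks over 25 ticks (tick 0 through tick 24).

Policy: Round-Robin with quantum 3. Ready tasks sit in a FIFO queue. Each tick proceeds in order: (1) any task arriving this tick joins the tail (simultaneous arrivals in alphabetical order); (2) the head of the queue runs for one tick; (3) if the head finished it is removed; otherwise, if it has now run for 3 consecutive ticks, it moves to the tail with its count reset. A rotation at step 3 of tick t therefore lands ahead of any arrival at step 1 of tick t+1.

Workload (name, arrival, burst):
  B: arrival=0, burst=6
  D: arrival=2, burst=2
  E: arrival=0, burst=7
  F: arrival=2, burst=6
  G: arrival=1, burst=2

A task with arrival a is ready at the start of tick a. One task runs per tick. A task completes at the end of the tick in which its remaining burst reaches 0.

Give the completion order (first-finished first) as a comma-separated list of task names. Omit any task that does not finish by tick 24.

t=0: queue=[B,E] q_used=0 → run B
t=1: queue=[B,E,G] q_used=1 → run B
t=2: queue=[B,E,G,D,F] q_used=2 → run B
t=3: queue=[E,G,D,F,B] q_used=0 → run E
t=4: queue=[E,G,D,F,B] q_used=1 → run E
t=5: queue=[E,G,D,F,B] q_used=2 → run E
t=6: queue=[G,D,F,B,E] q_used=0 → run G
t=7: queue=[G,D,F,B,E] q_used=1 → run G
t=8: queue=[D,F,B,E] q_used=0 → run D
t=9: queue=[D,F,B,E] q_used=1 → run D
t=10: queue=[F,B,E] q_used=0 → run F
t=11: queue=[F,B,E] q_used=1 → run F
t=12: queue=[F,B,E] q_used=2 → run F
t=13: queue=[B,E,F] q_used=0 → run B
t=14: queue=[B,E,F] q_used=1 → run B
t=15: queue=[B,E,F] q_used=2 → run B
t=16: queue=[E,F] q_used=0 → run E
t=17: queue=[E,F] q_used=1 → run E
t=18: queue=[E,F] q_used=2 → run E
t=19: queue=[F,E] q_used=0 → run F
t=20: queue=[F,E] q_used=1 → run F
t=21: queue=[F,E] q_used=2 → run F
t=22: queue=[E] q_used=0 → run E
t=23: (idle)
t=24: (idle)

completion order = G, D, B, F, E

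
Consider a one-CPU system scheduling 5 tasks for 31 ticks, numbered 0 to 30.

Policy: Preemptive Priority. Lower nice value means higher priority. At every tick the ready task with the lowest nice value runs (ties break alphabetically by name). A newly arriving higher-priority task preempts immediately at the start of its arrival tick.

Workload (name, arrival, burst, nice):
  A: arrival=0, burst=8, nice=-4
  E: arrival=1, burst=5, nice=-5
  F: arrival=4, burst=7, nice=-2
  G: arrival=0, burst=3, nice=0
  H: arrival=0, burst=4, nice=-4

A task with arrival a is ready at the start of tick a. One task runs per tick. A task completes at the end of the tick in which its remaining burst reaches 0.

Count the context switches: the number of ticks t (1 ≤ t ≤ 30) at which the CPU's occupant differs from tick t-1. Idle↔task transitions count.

t=0: ready={A,G,H} → run A
t=1: ready={A,E,G,H} → run E
t=2: ready={A,E,G,H} → run E
t=3: ready={A,E,G,H} → run E
t=4: ready={A,E,F,G,H} → run E
t=5: ready={A,E,F,G,H} → run E
t=6: ready={A,F,G,H} → run A
t=7: ready={A,F,G,H} → run A
t=8: ready={A,F,G,H} → run A
t=9: ready={A,F,G,H} → run A
t=10: ready={A,F,G,H} → run A
t=11: ready={A,F,G,H} → run A
t=12: ready={A,F,G,H} → run A
t=13: ready={F,G,H} → run H
t=14: ready={F,G,H} → run H
t=15: ready={F,G,H} → run H
t=16: ready={F,G,H} → run H
t=17: ready={F,G} → run F
t=18: ready={F,G} → run F
t=19: ready={F,G} → run F
t=20: ready={F,G} → run F
t=21: ready={F,G} → run F
t=22: ready={F,G} → run F
t=23: ready={F,G} → run F
t=24: ready={G} → run G
t=25: ready={G} → run G
t=26: ready={G} → run G
t=27: (idle)
t=28: (idle)
t=29: (idle)
t=30: (idle)

context switches = 6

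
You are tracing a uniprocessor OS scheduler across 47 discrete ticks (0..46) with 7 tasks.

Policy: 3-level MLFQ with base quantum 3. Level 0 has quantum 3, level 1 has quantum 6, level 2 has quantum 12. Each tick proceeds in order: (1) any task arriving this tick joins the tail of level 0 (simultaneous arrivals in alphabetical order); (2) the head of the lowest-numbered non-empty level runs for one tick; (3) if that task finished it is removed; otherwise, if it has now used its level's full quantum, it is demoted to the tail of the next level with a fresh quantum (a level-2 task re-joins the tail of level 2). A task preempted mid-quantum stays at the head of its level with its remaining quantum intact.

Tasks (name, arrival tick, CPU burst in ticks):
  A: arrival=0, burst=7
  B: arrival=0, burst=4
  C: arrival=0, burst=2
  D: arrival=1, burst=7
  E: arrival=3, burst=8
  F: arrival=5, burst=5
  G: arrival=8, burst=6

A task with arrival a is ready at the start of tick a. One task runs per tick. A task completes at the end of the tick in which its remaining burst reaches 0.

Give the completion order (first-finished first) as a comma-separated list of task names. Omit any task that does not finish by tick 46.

t=0: L0/L1/L2 = ABC/-/- → run A
t=1: L0/L1/L2 = ABCD/-/- → run A
t=2: L0/L1/L2 = ABCD/-/- → run A
t=3: L0/L1/L2 = BCDE/A/- → run B
t=4: L0/L1/L2 = BCDE/A/- → run B
t=5: L0/L1/L2 = BCDEF/A/- → run B
t=6: L0/L1/L2 = CDEF/AB/- → run C
t=7: L0/L1/L2 = CDEF/AB/- → run C
t=8: L0/L1/L2 = DEFG/AB/- → run D
t=9: L0/L1/L2 = DEFG/AB/- → run D
t=10: L0/L1/L2 = DEFG/AB/- → run D
t=11: L0/L1/L2 = EFG/ABD/- → run E
t=12: L0/L1/L2 = EFG/ABD/- → run E
t=13: L0/L1/L2 = EFG/ABD/- → run E
t=14: L0/L1/L2 = FG/ABDE/- → run F
t=15: L0/L1/L2 = FG/ABDE/- → run F
t=16: L0/L1/L2 = FG/ABDE/- → run F
t=17: L0/L1/L2 = G/ABDEF/- → run G
t=18: L0/L1/L2 = G/ABDEF/- → run G
t=19: L0/L1/L2 = G/ABDEF/- → run G
t=20: L0/L1/L2 = -/ABDEFG/- → run A
t=21: L0/L1/L2 = -/ABDEFG/- → run A
t=22: L0/L1/L2 = -/ABDEFG/- → run A
t=23: L0/L1/L2 = -/ABDEFG/- → run A
t=24: L0/L1/L2 = -/BDEFG/- → run B
t=25: L0/L1/L2 = -/DEFG/- → run D
t=26: L0/L1/L2 = -/DEFG/- → run D
t=27: L0/L1/L2 = -/DEFG/- → run D
t=28: L0/L1/L2 = -/DEFG/- → run D
t=29: L0/L1/L2 = -/EFG/- → run E
t=30: L0/L1/L2 = -/EFG/- → run E
t=31: L0/L1/L2 = -/EFG/- → run E
t=32: L0/L1/L2 = -/EFG/- → run E
t=33: L0/L1/L2 = -/EFG/- → run E
t=34: L0/L1/L2 = -/FG/- → run F
t=35: L0/L1/L2 = -/FG/- → run F
t=36: L0/L1/L2 = -/G/- → run G
t=37: L0/L1/L2 = -/G/- → run G
t=38: L0/L1/L2 = -/G/- → run G
t=39: (idle)
t=40: (idle)
t=41: (idle)
t=42: (idle)
t=43: (idle)
t=44: (idle)
t=45: (idle)
t=46: (idle)

completion order = C, A, B, D, E, F, G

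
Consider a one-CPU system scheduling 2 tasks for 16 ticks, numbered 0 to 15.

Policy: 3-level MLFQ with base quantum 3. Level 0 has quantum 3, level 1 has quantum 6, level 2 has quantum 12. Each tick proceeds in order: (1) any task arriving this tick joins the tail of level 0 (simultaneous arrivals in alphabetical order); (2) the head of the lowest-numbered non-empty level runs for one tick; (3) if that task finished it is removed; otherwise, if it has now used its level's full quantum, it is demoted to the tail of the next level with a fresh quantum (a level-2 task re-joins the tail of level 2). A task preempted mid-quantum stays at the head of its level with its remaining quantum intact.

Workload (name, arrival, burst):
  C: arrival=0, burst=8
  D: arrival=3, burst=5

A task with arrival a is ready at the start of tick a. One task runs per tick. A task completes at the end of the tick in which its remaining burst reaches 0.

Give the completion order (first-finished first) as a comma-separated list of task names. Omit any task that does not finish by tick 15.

t=0: L0/L1/L2 = C/-/- → run C
t=1: L0/L1/L2 = C/-/- → run C
t=2: L0/L1/L2 = C/-/- → run C
t=3: L0/L1/L2 = D/C/- → run D
t=4: L0/L1/L2 = D/C/- → run D
t=5: L0/L1/L2 = D/C/- → run D
t=6: L0/L1/L2 = -/CD/- → run C
t=7: L0/L1/L2 = -/CD/- → run C
t=8: L0/L1/L2 = -/CD/- → run C
t=9: L0/L1/L2 = -/CD/- → run C
t=10: L0/L1/L2 = -/CD/- → run C
t=11: L0/L1/L2 = -/D/- → run D
t=12: L0/L1/L2 = -/D/- → run D
t=13: (idle)
t=14: (idle)
t=15: (idle)

completion order = C, D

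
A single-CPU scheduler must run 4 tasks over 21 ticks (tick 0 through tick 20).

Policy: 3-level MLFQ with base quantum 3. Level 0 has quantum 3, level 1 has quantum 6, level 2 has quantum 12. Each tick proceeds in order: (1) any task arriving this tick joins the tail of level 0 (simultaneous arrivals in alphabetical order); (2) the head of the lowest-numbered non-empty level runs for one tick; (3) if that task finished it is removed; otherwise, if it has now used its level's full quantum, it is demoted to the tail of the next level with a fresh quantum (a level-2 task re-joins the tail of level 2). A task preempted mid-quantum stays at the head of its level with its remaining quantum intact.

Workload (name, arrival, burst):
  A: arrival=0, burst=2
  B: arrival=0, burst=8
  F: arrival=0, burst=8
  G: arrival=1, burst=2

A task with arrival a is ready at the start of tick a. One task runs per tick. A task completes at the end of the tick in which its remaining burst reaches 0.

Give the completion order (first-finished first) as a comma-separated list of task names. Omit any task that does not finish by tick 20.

t=0: L0/L1/L2 = ABF/-/- → run A
t=1: L0/L1/L2 = ABFG/-/- → run A
t=2: L0/L1/L2 = BFG/-/- → run B
t=3: L0/L1/L2 = BFG/-/- → run B
t=4: L0/L1/L2 = BFG/-/- → run B
t=5: L0/L1/L2 = FG/B/- → run F
t=6: L0/L1/L2 = FG/B/- → run F
t=7: L0/L1/L2 = FG/B/- → run F
t=8: L0/L1/L2 = G/BF/- → run G
t=9: L0/L1/L2 = G/BF/- → run G
t=10: L0/L1/L2 = -/BF/- → run B
t=11: L0/L1/L2 = -/BF/- → run B
t=12: L0/L1/L2 = -/BF/- → run B
t=13: L0/L1/L2 = -/BF/- → run B
t=14: L0/L1/L2 = -/BF/- → run B
t=15: L0/L1/L2 = -/F/- → run F
t=16: L0/L1/L2 = -/F/- → run F
t=17: L0/L1/L2 = -/F/- → run F
t=18: L0/L1/L2 = -/F/- → run F
t=19: L0/L1/L2 = -/F/- → run F
t=20: (idle)

completion order = A, G, B, F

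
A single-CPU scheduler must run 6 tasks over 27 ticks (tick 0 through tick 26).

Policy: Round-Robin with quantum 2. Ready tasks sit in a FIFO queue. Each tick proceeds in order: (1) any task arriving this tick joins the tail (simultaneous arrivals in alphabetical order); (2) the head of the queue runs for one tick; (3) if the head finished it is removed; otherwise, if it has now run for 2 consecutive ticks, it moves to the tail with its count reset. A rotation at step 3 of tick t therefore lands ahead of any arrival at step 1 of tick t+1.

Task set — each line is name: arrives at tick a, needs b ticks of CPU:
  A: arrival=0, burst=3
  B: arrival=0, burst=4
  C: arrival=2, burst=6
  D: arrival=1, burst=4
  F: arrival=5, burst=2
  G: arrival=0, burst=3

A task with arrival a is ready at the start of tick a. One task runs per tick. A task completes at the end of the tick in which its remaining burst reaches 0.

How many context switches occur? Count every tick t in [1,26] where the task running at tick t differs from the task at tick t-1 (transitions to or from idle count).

t=0: queue=[A,B,G] q_used=0 → run A
t=1: queue=[A,B,G,D] q_used=1 → run A
t=2: queue=[B,G,D,A,C] q_used=0 → run B
t=3: queue=[B,G,D,A,C] q_used=1 → run B
t=4: queue=[G,D,A,C,B] q_used=0 → run G
t=5: queue=[G,D,A,C,B,F] q_used=1 → run G
t=6: queue=[D,A,C,B,F,G] q_used=0 → run D
t=7: queue=[D,A,C,B,F,G] q_used=1 → run D
t=8: queue=[A,C,B,F,G,D] q_used=0 → run A
t=9: queue=[C,B,F,G,D] q_used=0 → run C
t=10: queue=[C,B,F,G,D] q_used=1 → run C
t=11: queue=[B,F,G,D,C] q_used=0 → run B
t=12: queue=[B,F,G,D,C] q_used=1 → run B
t=13: queue=[F,G,D,C] q_used=0 → run F
t=14: queue=[F,G,D,C] q_used=1 → run F
t=15: queue=[G,D,C] q_used=0 → run G
t=16: queue=[D,C] q_used=0 → run D
t=17: queue=[D,C] q_used=1 → run D
t=18: queue=[C] q_used=0 → run C
t=19: queue=[C] q_used=1 → run C
t=20: queue=[C] q_used=0 → run C
t=21: queue=[C] q_used=1 → run C
t=22: (idle)
t=23: (idle)
t=24: (idle)
t=25: (idle)
t=26: (idle)

context switches = 11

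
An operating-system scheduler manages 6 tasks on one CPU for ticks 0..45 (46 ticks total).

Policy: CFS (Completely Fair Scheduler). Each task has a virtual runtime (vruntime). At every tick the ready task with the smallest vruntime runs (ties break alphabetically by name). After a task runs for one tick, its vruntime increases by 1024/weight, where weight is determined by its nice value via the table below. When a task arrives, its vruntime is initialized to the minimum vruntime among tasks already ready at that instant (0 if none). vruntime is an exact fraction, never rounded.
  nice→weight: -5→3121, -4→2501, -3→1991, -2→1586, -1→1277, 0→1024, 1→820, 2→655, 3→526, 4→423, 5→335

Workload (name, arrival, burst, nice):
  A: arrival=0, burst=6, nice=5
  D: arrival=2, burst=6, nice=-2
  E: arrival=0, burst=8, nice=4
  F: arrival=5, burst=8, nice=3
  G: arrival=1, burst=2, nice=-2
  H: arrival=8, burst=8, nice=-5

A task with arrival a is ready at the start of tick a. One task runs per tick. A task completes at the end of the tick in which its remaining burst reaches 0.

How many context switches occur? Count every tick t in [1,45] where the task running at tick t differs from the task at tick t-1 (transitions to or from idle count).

t=0: vr[A=0 E=0] → run A
t=1: vr[A=1024/335 E=0 G=0] → run E
t=2: vr[A=1024/335 D=0 E=1024/423 G=0] → run D
t=3: vr[A=1024/335 D=512/793 E=1024/423 G=0] → run G
t=4: vr[A=1024/335 D=512/793 E=1024/423 G=512/793] → run D
t=5: vr[A=1024/335 D=1024/793 E=1024/423 F=512/793 G=512/793] → run F
t=6: vr[A=1024/335 D=1024/793 E=1024/423 F=540672/208559 G=512/793] → run G
t=7: vr[A=1024/335 D=1024/793 E=1024/423 F=540672/208559] → run D
t=8: vr[A=1024/335 D=1536/793 E=1024/423 F=540672/208559 H=1536/793] → run D
t=9: vr[A=1024/335 D=2048/793 E=1024/423 F=540672/208559 H=1536/793] → run H
t=10: vr[A=1024/335 D=2048/793 E=1024/423 F=540672/208559 H=5605888/2474953] → run H
t=11: vr[A=1024/335 D=2048/793 E=1024/423 F=540672/208559 H=6417920/2474953] → run E
t=12: vr[A=1024/335 D=2048/793 E=2048/423 F=540672/208559 H=6417920/2474953] → run D
t=13: vr[A=1024/335 D=2560/793 E=2048/423 F=540672/208559 H=6417920/2474953] → run F
t=14: vr[A=1024/335 D=2560/793 E=2048/423 F=946688/208559 H=6417920/2474953] → run H
t=15: vr[A=1024/335 D=2560/793 E=2048/423 F=946688/208559 H=7229952/2474953] → run H
t=16: vr[A=1024/335 D=2560/793 E=2048/423 F=946688/208559 H=8041984/2474953] → run A
t=17: vr[A=2048/335 D=2560/793 E=2048/423 F=946688/208559 H=8041984/2474953] → run D
t=18: vr[A=2048/335 E=2048/423 F=946688/208559 H=8041984/2474953] → run H
t=19: vr[A=2048/335 E=2048/423 F=946688/208559 H=8854016/2474953] → run H
t=20: vr[A=2048/335 E=2048/423 F=946688/208559 H=9666048/2474953] → run H
t=21: vr[A=2048/335 E=2048/423 F=946688/208559 H=10478080/2474953] → run H
t=22: vr[A=2048/335 E=2048/423 F=946688/208559] → run F
t=23: vr[A=2048/335 E=2048/423 F=1352704/208559] → run E
t=24: vr[A=2048/335 E=1024/141 F=1352704/208559] → run A
t=25: vr[A=3072/335 E=1024/141 F=1352704/208559] → run F
t=26: vr[A=3072/335 E=1024/141 F=1758720/208559] → run E
t=27: vr[A=3072/335 E=4096/423 F=1758720/208559] → run F
t=28: vr[A=3072/335 E=4096/423 F=2164736/208559] → run A
t=29: vr[A=4096/335 E=4096/423 F=2164736/208559] → run E
t=30: vr[A=4096/335 E=5120/423 F=2164736/208559] → run F
t=31: vr[A=4096/335 E=5120/423 F=2570752/208559] → run E
t=32: vr[A=4096/335 E=2048/141 F=2570752/208559] → run A
t=33: vr[A=1024/67 E=2048/141 F=2570752/208559] → run F
t=34: vr[A=1024/67 E=2048/141 F=2976768/208559] → run F
t=35: vr[A=1024/67 E=2048/141] → run E
t=36: vr[A=1024/67 E=7168/423] → run A
t=37: vr[E=7168/423] → run E
t=38: (idle)
t=39: (idle)
t=40: (idle)
t=41: (idle)
t=42: (idle)
t=43: (idle)
t=44: (idle)
t=45: (idle)

context switches = 31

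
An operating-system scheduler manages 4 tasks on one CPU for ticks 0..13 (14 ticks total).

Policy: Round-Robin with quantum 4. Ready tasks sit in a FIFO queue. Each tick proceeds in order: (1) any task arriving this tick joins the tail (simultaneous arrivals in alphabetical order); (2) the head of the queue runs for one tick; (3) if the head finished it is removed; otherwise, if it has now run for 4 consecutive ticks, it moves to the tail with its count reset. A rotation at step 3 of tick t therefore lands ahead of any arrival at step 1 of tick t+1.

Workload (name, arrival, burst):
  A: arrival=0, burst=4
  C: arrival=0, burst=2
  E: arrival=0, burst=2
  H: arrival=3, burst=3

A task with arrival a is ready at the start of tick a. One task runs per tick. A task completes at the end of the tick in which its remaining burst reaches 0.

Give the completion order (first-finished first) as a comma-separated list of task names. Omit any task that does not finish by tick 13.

completion order = A, C, E, H

t=0: queue=[A,C,E] q_used=0 → run A
t=1: queue=[A,C,E] q_used=1 → run A
t=2: queue=[A,C,E] q_used=2 → run A
t=3: queue=[A,C,E,H] q_used=3 → run A
t=4: queue=[C,E,H] q_used=0 → run C
t=5: queue=[C,E,H] q_used=1 → run C
t=6: queue=[E,H] q_used=0 → run E
t=7: queue=[E,H] q_used=1 → run E
t=8: queue=[H] q_used=0 → run H
t=9: queue=[H] q_used=1 → run H
t=10: queue=[H] q_used=2 → run H
t=11: (idle)
t=12: (idle)
t=13: (idle)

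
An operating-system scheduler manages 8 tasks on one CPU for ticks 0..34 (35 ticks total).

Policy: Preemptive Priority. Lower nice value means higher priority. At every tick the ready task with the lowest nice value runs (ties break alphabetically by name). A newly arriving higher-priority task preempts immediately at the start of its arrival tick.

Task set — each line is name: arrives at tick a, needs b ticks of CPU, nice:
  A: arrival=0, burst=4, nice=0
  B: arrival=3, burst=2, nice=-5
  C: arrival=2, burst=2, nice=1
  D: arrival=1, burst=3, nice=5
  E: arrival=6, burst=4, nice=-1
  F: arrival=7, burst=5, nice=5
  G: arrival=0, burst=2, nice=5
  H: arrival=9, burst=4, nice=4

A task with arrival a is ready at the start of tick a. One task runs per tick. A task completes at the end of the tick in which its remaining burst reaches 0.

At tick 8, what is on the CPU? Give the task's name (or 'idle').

running at tick 8 = E

t=0: ready={A,G} → run A
t=1: ready={A,D,G} → run A
t=2: ready={A,C,D,G} → run A
t=3: ready={A,B,C,D,G} → run B
t=4: ready={A,B,C,D,G} → run B
t=5: ready={A,C,D,G} → run A
t=6: ready={C,D,E,G} → run E
t=7: ready={C,D,E,F,G} → run E
t=8: ready={C,D,E,F,G} → run E
t=9: ready={C,D,E,F,G,H} → run E
t=10: ready={C,D,F,G,H} → run C
t=11: ready={C,D,F,G,H} → run C
t=12: ready={D,F,G,H} → run H
t=13: ready={D,F,G,H} → run H
t=14: ready={D,F,G,H} → run H
t=15: ready={D,F,G,H} → run H
t=16: ready={D,F,G} → run D
t=17: ready={D,F,G} → run D
t=18: ready={D,F,G} → run D
t=19: ready={F,G} → run F
t=20: ready={F,G} → run F
t=21: ready={F,G} → run F
t=22: ready={F,G} → run F
t=23: ready={F,G} → run F
t=24: ready={G} → run G
t=25: ready={G} → run G
t=26: (idle)
t=27: (idle)
t=28: (idle)
t=29: (idle)
t=30: (idle)
t=31: (idle)
t=32: (idle)
t=33: (idle)
t=34: (idle)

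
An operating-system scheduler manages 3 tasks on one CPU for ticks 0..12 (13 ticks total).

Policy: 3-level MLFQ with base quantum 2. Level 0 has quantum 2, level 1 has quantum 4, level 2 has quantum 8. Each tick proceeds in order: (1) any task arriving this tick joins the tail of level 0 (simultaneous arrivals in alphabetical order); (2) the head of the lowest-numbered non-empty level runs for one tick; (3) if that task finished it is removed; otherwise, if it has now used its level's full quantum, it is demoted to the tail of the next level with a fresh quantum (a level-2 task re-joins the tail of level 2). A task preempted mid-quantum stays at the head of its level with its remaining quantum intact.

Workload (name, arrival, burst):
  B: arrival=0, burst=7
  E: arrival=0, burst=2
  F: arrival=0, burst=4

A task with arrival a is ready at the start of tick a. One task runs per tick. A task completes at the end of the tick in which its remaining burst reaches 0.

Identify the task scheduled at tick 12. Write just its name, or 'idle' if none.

running at tick 12 = B

t=0: L0/L1/L2 = BEF/-/- → run B
t=1: L0/L1/L2 = BEF/-/- → run B
t=2: L0/L1/L2 = EF/B/- → run E
t=3: L0/L1/L2 = EF/B/- → run E
t=4: L0/L1/L2 = F/B/- → run F
t=5: L0/L1/L2 = F/B/- → run F
t=6: L0/L1/L2 = -/BF/- → run B
t=7: L0/L1/L2 = -/BF/- → run B
t=8: L0/L1/L2 = -/BF/- → run B
t=9: L0/L1/L2 = -/BF/- → run B
t=10: L0/L1/L2 = -/F/B → run F
t=11: L0/L1/L2 = -/F/B → run F
t=12: L0/L1/L2 = -/-/B → run B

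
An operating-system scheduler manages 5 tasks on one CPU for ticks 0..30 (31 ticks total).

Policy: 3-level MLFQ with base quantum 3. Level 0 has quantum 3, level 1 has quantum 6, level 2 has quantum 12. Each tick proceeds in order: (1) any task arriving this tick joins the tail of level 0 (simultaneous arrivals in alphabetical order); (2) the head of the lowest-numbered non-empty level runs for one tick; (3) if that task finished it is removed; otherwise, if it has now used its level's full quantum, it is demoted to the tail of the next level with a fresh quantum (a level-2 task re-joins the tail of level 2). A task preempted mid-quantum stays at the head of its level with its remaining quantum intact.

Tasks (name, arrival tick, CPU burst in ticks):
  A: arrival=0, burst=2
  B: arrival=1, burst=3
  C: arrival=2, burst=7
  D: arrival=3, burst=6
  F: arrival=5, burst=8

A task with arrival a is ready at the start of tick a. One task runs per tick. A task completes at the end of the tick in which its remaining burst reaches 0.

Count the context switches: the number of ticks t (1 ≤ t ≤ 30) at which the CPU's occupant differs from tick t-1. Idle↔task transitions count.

t=0: L0/L1/L2 = A/-/- → run A
t=1: L0/L1/L2 = AB/-/- → run A
t=2: L0/L1/L2 = BC/-/- → run B
t=3: L0/L1/L2 = BCD/-/- → run B
t=4: L0/L1/L2 = BCD/-/- → run B
t=5: L0/L1/L2 = CDF/-/- → run C
t=6: L0/L1/L2 = CDF/-/- → run C
t=7: L0/L1/L2 = CDF/-/- → run C
t=8: L0/L1/L2 = DF/C/- → run D
t=9: L0/L1/L2 = DF/C/- → run D
t=10: L0/L1/L2 = DF/C/- → run D
t=11: L0/L1/L2 = F/CD/- → run F
t=12: L0/L1/L2 = F/CD/- → run F
t=13: L0/L1/L2 = F/CD/- → run F
t=14: L0/L1/L2 = -/CDF/- → run C
t=15: L0/L1/L2 = -/CDF/- → run C
t=16: L0/L1/L2 = -/CDF/- → run C
t=17: L0/L1/L2 = -/CDF/- → run C
t=18: L0/L1/L2 = -/DF/- → run D
t=19: L0/L1/L2 = -/DF/- → run D
t=20: L0/L1/L2 = -/DF/- → run D
t=21: L0/L1/L2 = -/F/- → run F
t=22: L0/L1/L2 = -/F/- → run F
t=23: L0/L1/L2 = -/F/- → run F
t=24: L0/L1/L2 = -/F/- → run F
t=25: L0/L1/L2 = -/F/- → run F
t=26: (idle)
t=27: (idle)
t=28: (idle)
t=29: (idle)
t=30: (idle)

context switches = 8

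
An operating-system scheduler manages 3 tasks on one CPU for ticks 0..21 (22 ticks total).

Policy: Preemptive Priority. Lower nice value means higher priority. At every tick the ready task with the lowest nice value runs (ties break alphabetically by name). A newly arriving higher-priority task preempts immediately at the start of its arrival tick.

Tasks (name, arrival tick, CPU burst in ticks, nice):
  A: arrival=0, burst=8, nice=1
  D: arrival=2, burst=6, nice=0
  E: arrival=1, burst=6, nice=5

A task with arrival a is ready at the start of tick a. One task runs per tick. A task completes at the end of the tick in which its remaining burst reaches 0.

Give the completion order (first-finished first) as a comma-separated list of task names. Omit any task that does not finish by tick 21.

completion order = D, A, E

t=0: ready={A} → run A
t=1: ready={A,E} → run A
t=2: ready={A,D,E} → run D
t=3: ready={A,D,E} → run D
t=4: ready={A,D,E} → run D
t=5: ready={A,D,E} → run D
t=6: ready={A,D,E} → run D
t=7: ready={A,D,E} → run D
t=8: ready={A,E} → run A
t=9: ready={A,E} → run A
t=10: ready={A,E} → run A
t=11: ready={A,E} → run A
t=12: ready={A,E} → run A
t=13: ready={A,E} → run A
t=14: ready={E} → run E
t=15: ready={E} → run E
t=16: ready={E} → run E
t=17: ready={E} → run E
t=18: ready={E} → run E
t=19: ready={E} → run E
t=20: (idle)
t=21: (idle)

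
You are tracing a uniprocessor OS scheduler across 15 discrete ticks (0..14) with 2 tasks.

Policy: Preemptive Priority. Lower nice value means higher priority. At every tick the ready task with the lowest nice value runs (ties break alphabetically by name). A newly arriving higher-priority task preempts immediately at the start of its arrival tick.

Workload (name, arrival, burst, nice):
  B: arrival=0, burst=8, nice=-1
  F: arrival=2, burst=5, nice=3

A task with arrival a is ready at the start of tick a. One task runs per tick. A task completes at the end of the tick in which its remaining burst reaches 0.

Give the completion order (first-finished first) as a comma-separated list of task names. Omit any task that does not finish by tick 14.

t=0: ready={B} → run B
t=1: ready={B} → run B
t=2: ready={B,F} → run B
t=3: ready={B,F} → run B
t=4: ready={B,F} → run B
t=5: ready={B,F} → run B
t=6: ready={B,F} → run B
t=7: ready={B,F} → run B
t=8: ready={F} → run F
t=9: ready={F} → run F
t=10: ready={F} → run F
t=11: ready={F} → run F
t=12: ready={F} → run F
t=13: (idle)
t=14: (idle)

completion order = B, F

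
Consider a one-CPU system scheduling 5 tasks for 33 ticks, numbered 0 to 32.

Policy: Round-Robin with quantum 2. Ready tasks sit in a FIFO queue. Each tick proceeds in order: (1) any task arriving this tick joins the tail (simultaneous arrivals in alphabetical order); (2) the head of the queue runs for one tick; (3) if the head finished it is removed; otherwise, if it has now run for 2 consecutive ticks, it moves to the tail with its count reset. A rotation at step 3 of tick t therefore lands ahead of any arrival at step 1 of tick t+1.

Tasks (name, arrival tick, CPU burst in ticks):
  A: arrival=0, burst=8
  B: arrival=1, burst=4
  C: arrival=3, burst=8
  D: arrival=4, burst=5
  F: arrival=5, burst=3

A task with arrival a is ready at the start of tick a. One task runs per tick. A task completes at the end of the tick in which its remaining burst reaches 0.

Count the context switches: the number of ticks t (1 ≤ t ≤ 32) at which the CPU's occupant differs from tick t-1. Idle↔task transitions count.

t=0: queue=[A] q_used=0 → run A
t=1: queue=[A,B] q_used=1 → run A
t=2: queue=[B,A] q_used=0 → run B
t=3: queue=[B,A,C] q_used=1 → run B
t=4: queue=[A,C,B,D] q_used=0 → run A
t=5: queue=[A,C,B,D,F] q_used=1 → run A
t=6: queue=[C,B,D,F,A] q_used=0 → run C
t=7: queue=[C,B,D,F,A] q_used=1 → run C
t=8: queue=[B,D,F,A,C] q_used=0 → run B
t=9: queue=[B,D,F,A,C] q_used=1 → run B
t=10: queue=[D,F,A,C] q_used=0 → run D
t=11: queue=[D,F,A,C] q_used=1 → run D
t=12: queue=[F,A,C,D] q_used=0 → run F
t=13: queue=[F,A,C,D] q_used=1 → run F
t=14: queue=[A,C,D,F] q_used=0 → run A
t=15: queue=[A,C,D,F] q_used=1 → run A
t=16: queue=[C,D,F,A] q_used=0 → run C
t=17: queue=[C,D,F,A] q_used=1 → run C
t=18: queue=[D,F,A,C] q_used=0 → run D
t=19: queue=[D,F,A,C] q_used=1 → run D
t=20: queue=[F,A,C,D] q_used=0 → run F
t=21: queue=[A,C,D] q_used=0 → run A
t=22: queue=[A,C,D] q_used=1 → run A
t=23: queue=[C,D] q_used=0 → run C
t=24: queue=[C,D] q_used=1 → run C
t=25: queue=[D,C] q_used=0 → run D
t=26: queue=[C] q_used=0 → run C
t=27: queue=[C] q_used=1 → run C
t=28: (idle)
t=29: (idle)
t=30: (idle)
t=31: (idle)
t=32: (idle)

context switches = 15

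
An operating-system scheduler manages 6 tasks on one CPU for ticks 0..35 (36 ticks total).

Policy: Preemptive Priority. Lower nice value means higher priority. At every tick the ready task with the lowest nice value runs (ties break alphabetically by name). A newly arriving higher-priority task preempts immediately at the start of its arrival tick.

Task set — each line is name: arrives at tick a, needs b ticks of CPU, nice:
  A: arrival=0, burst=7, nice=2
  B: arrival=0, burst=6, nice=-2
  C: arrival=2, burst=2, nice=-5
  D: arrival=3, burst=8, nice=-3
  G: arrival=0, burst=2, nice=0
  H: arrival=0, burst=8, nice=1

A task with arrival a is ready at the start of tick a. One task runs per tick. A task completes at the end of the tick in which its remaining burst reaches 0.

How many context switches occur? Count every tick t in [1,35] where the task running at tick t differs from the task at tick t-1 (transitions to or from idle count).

context switches = 7

t=0: ready={A,B,G,H} → run B
t=1: ready={A,B,G,H} → run B
t=2: ready={A,B,C,G,H} → run C
t=3: ready={A,B,C,D,G,H} → run C
t=4: ready={A,B,D,G,H} → run D
t=5: ready={A,B,D,G,H} → run D
t=6: ready={A,B,D,G,H} → run D
t=7: ready={A,B,D,G,H} → run D
t=8: ready={A,B,D,G,H} → run D
t=9: ready={A,B,D,G,H} → run D
t=10: ready={A,B,D,G,H} → run D
t=11: ready={A,B,D,G,H} → run D
t=12: ready={A,B,G,H} → run B
t=13: ready={A,B,G,H} → run B
t=14: ready={A,B,G,H} → run B
t=15: ready={A,B,G,H} → run B
t=16: ready={A,G,H} → run G
t=17: ready={A,G,H} → run G
t=18: ready={A,H} → run H
t=19: ready={A,H} → run H
t=20: ready={A,H} → run H
t=21: ready={A,H} → run H
t=22: ready={A,H} → run H
t=23: ready={A,H} → run H
t=24: ready={A,H} → run H
t=25: ready={A,H} → run H
t=26: ready={A} → run A
t=27: ready={A} → run A
t=28: ready={A} → run A
t=29: ready={A} → run A
t=30: ready={A} → run A
t=31: ready={A} → run A
t=32: ready={A} → run A
t=33: (idle)
t=34: (idle)
t=35: (idle)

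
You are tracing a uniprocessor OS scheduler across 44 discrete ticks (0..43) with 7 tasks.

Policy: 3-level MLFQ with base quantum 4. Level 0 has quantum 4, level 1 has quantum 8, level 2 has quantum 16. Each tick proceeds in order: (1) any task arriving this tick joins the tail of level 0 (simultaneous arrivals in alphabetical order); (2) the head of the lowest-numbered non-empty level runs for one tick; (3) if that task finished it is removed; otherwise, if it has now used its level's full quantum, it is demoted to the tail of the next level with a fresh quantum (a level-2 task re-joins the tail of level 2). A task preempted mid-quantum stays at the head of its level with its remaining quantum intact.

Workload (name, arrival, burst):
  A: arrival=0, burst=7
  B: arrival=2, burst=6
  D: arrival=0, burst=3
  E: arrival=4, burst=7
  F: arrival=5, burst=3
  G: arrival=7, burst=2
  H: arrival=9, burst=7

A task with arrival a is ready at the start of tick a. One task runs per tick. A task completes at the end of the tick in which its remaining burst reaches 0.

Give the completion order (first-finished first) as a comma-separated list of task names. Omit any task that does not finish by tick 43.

completion order = D, F, G, A, B, E, H

t=0: L0/L1/L2 = AD/-/- → run A
t=1: L0/L1/L2 = AD/-/- → run A
t=2: L0/L1/L2 = ADB/-/- → run A
t=3: L0/L1/L2 = ADB/-/- → run A
t=4: L0/L1/L2 = DBE/A/- → run D
t=5: L0/L1/L2 = DBEF/A/- → run D
t=6: L0/L1/L2 = DBEF/A/- → run D
t=7: L0/L1/L2 = BEFG/A/- → run B
t=8: L0/L1/L2 = BEFG/A/- → run B
t=9: L0/L1/L2 = BEFGH/A/- → run B
t=10: L0/L1/L2 = BEFGH/A/- → run B
t=11: L0/L1/L2 = EFGH/AB/- → run E
t=12: L0/L1/L2 = EFGH/AB/- → run E
t=13: L0/L1/L2 = EFGH/AB/- → run E
t=14: L0/L1/L2 = EFGH/AB/- → run E
t=15: L0/L1/L2 = FGH/ABE/- → run F
t=16: L0/L1/L2 = FGH/ABE/- → run F
t=17: L0/L1/L2 = FGH/ABE/- → run F
t=18: L0/L1/L2 = GH/ABE/- → run G
t=19: L0/L1/L2 = GH/ABE/- → run G
t=20: L0/L1/L2 = H/ABE/- → run H
t=21: L0/L1/L2 = H/ABE/- → run H
t=22: L0/L1/L2 = H/ABE/- → run H
t=23: L0/L1/L2 = H/ABE/- → run H
t=24: L0/L1/L2 = -/ABEH/- → run A
t=25: L0/L1/L2 = -/ABEH/- → run A
t=26: L0/L1/L2 = -/ABEH/- → run A
t=27: L0/L1/L2 = -/BEH/- → run B
t=28: L0/L1/L2 = -/BEH/- → run B
t=29: L0/L1/L2 = -/EH/- → run E
t=30: L0/L1/L2 = -/EH/- → run E
t=31: L0/L1/L2 = -/EH/- → run E
t=32: L0/L1/L2 = -/H/- → run H
t=33: L0/L1/L2 = -/H/- → run H
t=34: L0/L1/L2 = -/H/- → run H
t=35: (idle)
t=36: (idle)
t=37: (idle)
t=38: (idle)
t=39: (idle)
t=40: (idle)
t=41: (idle)
t=42: (idle)
t=43: (idle)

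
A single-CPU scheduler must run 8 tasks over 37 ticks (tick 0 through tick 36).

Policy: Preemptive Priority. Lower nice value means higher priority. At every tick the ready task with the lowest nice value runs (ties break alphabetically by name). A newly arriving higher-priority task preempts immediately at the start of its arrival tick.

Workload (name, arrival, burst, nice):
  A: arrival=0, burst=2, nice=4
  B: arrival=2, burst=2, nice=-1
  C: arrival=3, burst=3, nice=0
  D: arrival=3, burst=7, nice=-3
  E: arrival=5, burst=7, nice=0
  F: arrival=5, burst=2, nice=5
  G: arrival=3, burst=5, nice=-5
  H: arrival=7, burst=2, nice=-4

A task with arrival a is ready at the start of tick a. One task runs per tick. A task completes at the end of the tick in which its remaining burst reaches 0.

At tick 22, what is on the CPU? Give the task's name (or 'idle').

running at tick 22 = E

t=0: ready={A} → run A
t=1: ready={A} → run A
t=2: ready={B} → run B
t=3: ready={B,C,D,G} → run G
t=4: ready={B,C,D,G} → run G
t=5: ready={B,C,D,E,F,G} → run G
t=6: ready={B,C,D,E,F,G} → run G
t=7: ready={B,C,D,E,F,G,H} → run G
t=8: ready={B,C,D,E,F,H} → run H
t=9: ready={B,C,D,E,F,H} → run H
t=10: ready={B,C,D,E,F} → run D
t=11: ready={B,C,D,E,F} → run D
t=12: ready={B,C,D,E,F} → run D
t=13: ready={B,C,D,E,F} → run D
t=14: ready={B,C,D,E,F} → run D
t=15: ready={B,C,D,E,F} → run D
t=16: ready={B,C,D,E,F} → run D
t=17: ready={B,C,E,F} → run B
t=18: ready={C,E,F} → run C
t=19: ready={C,E,F} → run C
t=20: ready={C,E,F} → run C
t=21: ready={E,F} → run E
t=22: ready={E,F} → run E
t=23: ready={E,F} → run E
t=24: ready={E,F} → run E
t=25: ready={E,F} → run E
t=26: ready={E,F} → run E
t=27: ready={E,F} → run E
t=28: ready={F} → run F
t=29: ready={F} → run F
t=30: (idle)
t=31: (idle)
t=32: (idle)
t=33: (idle)
t=34: (idle)
t=35: (idle)
t=36: (idle)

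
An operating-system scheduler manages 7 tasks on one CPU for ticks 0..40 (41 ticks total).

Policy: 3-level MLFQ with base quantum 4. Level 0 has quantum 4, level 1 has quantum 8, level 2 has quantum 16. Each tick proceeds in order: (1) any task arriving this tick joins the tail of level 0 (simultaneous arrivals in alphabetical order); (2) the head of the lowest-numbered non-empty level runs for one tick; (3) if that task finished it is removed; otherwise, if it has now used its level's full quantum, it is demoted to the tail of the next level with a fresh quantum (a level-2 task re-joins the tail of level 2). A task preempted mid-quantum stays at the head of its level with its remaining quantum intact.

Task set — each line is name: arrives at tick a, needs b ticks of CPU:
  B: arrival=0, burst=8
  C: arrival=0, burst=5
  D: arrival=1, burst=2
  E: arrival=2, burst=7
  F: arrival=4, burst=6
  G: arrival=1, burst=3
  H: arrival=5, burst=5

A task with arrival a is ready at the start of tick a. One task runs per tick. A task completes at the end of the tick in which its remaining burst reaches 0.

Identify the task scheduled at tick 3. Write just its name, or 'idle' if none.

t=0: L0/L1/L2 = BC/-/- → run B
t=1: L0/L1/L2 = BCDG/-/- → run B
t=2: L0/L1/L2 = BCDGE/-/- → run B
t=3: L0/L1/L2 = BCDGE/-/- → run B
t=4: L0/L1/L2 = CDGEF/B/- → run C
t=5: L0/L1/L2 = CDGEFH/B/- → run C
t=6: L0/L1/L2 = CDGEFH/B/- → run C
t=7: L0/L1/L2 = CDGEFH/B/- → run C
t=8: L0/L1/L2 = DGEFH/BC/- → run D
t=9: L0/L1/L2 = DGEFH/BC/- → run D
t=10: L0/L1/L2 = GEFH/BC/- → run G
t=11: L0/L1/L2 = GEFH/BC/- → run G
t=12: L0/L1/L2 = GEFH/BC/- → run G
t=13: L0/L1/L2 = EFH/BC/- → run E
t=14: L0/L1/L2 = EFH/BC/- → run E
t=15: L0/L1/L2 = EFH/BC/- → run E
t=16: L0/L1/L2 = EFH/BC/- → run E
t=17: L0/L1/L2 = FH/BCE/- → run F
t=18: L0/L1/L2 = FH/BCE/- → run F
t=19: L0/L1/L2 = FH/BCE/- → run F
t=20: L0/L1/L2 = FH/BCE/- → run F
t=21: L0/L1/L2 = H/BCEF/- → run H
t=22: L0/L1/L2 = H/BCEF/- → run H
t=23: L0/L1/L2 = H/BCEF/- → run H
t=24: L0/L1/L2 = H/BCEF/- → run H
t=25: L0/L1/L2 = -/BCEFH/- → run B
t=26: L0/L1/L2 = -/BCEFH/- → run B
t=27: L0/L1/L2 = -/BCEFH/- → run B
t=28: L0/L1/L2 = -/BCEFH/- → run B
t=29: L0/L1/L2 = -/CEFH/- → run C
t=30: L0/L1/L2 = -/EFH/- → run E
t=31: L0/L1/L2 = -/EFH/- → run E
t=32: L0/L1/L2 = -/EFH/- → run E
t=33: L0/L1/L2 = -/FH/- → run F
t=34: L0/L1/L2 = -/FH/- → run F
t=35: L0/L1/L2 = -/H/- → run H
t=36: (idle)
t=37: (idle)
t=38: (idle)
t=39: (idle)
t=40: (idle)

running at tick 3 = B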